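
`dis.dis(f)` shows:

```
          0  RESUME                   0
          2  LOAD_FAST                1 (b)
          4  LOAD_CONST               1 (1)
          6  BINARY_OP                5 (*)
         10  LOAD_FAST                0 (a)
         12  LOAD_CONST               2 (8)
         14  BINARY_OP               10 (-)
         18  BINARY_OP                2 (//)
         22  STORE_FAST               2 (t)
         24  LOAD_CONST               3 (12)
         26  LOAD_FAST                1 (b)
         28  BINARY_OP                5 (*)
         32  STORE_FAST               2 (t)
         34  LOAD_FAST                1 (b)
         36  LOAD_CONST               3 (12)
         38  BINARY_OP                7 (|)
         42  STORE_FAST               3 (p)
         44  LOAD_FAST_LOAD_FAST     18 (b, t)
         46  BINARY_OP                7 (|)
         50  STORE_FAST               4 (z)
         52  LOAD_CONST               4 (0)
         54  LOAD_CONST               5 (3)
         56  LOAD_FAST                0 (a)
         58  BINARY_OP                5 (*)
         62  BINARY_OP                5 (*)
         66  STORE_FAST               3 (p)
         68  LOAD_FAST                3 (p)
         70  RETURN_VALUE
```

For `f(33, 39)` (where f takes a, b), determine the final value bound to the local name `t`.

468

LOAD_FAST b → push 39. Stack: [39]
LOAD_CONST → push 1. Stack: [39, 1]
BINARY_OP * → 39 * 1 = 39. Stack: [39]
LOAD_FAST a → push 33. Stack: [39, 33]
LOAD_CONST → push 8. Stack: [39, 33, 8]
BINARY_OP - → 33 - 8 = 25. Stack: [39, 25]
BINARY_OP // → 39 // 25 = 1. Stack: [1]
STORE_FAST t → t=1. Stack: []
LOAD_CONST → push 12. Stack: [12]
LOAD_FAST b → push 39. Stack: [12, 39]
BINARY_OP * → 12 * 39 = 468. Stack: [468]
STORE_FAST t → t=468. Stack: []
LOAD_FAST b → push 39. Stack: [39]
LOAD_CONST → push 12. Stack: [39, 12]
BINARY_OP | → 39 | 12 = 47. Stack: [47]
STORE_FAST p → p=47. Stack: []
LOAD_FAST_LOAD_FAST b,t → push 39,468. Stack: [39, 468]
BINARY_OP | → 39 | 468 = 503. Stack: [503]
STORE_FAST z → z=503. Stack: []
LOAD_CONST → push 0. Stack: [0]
LOAD_CONST → push 3. Stack: [0, 3]
LOAD_FAST a → push 33. Stack: [0, 3, 33]
BINARY_OP * → 3 * 33 = 99. Stack: [0, 99]
BINARY_OP * → 0 * 99 = 0. Stack: [0]
STORE_FAST p → p=0. Stack: []
LOAD_FAST p → push 0. Stack: [0]
RETURN_VALUE → return 0.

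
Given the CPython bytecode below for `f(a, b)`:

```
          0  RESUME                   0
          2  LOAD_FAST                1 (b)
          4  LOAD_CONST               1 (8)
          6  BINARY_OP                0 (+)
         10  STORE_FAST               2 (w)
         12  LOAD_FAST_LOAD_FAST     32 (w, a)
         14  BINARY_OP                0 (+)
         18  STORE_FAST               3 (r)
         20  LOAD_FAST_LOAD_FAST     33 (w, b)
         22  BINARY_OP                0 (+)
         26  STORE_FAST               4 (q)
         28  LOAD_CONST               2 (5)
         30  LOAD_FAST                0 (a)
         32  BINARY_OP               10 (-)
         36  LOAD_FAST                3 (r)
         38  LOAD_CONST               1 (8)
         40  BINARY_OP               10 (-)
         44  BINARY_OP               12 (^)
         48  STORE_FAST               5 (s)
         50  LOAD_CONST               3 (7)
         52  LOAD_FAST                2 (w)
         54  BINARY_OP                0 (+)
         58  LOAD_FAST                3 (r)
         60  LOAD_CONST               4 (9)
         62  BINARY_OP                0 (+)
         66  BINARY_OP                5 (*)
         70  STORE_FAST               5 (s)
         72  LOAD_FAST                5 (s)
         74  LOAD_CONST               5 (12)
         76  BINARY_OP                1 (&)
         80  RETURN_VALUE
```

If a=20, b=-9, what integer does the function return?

8

LOAD_FAST b → push -9. Stack: [-9]
LOAD_CONST → push 8. Stack: [-9, 8]
BINARY_OP + → -9 + 8 = -1. Stack: [-1]
STORE_FAST w → w=-1. Stack: []
LOAD_FAST_LOAD_FAST w,a → push -1,20. Stack: [-1, 20]
BINARY_OP + → -1 + 20 = 19. Stack: [19]
STORE_FAST r → r=19. Stack: []
LOAD_FAST_LOAD_FAST w,b → push -1,-9. Stack: [-1, -9]
BINARY_OP + → -1 + -9 = -10. Stack: [-10]
STORE_FAST q → q=-10. Stack: []
LOAD_CONST → push 5. Stack: [5]
LOAD_FAST a → push 20. Stack: [5, 20]
BINARY_OP - → 5 - 20 = -15. Stack: [-15]
LOAD_FAST r → push 19. Stack: [-15, 19]
LOAD_CONST → push 8. Stack: [-15, 19, 8]
BINARY_OP - → 19 - 8 = 11. Stack: [-15, 11]
BINARY_OP ^ → -15 ^ 11 = -6. Stack: [-6]
STORE_FAST s → s=-6. Stack: []
LOAD_CONST → push 7. Stack: [7]
LOAD_FAST w → push -1. Stack: [7, -1]
BINARY_OP + → 7 + -1 = 6. Stack: [6]
LOAD_FAST r → push 19. Stack: [6, 19]
LOAD_CONST → push 9. Stack: [6, 19, 9]
BINARY_OP + → 19 + 9 = 28. Stack: [6, 28]
BINARY_OP * → 6 * 28 = 168. Stack: [168]
STORE_FAST s → s=168. Stack: []
LOAD_FAST s → push 168. Stack: [168]
LOAD_CONST → push 12. Stack: [168, 12]
BINARY_OP & → 168 & 12 = 8. Stack: [8]
RETURN_VALUE → return 8.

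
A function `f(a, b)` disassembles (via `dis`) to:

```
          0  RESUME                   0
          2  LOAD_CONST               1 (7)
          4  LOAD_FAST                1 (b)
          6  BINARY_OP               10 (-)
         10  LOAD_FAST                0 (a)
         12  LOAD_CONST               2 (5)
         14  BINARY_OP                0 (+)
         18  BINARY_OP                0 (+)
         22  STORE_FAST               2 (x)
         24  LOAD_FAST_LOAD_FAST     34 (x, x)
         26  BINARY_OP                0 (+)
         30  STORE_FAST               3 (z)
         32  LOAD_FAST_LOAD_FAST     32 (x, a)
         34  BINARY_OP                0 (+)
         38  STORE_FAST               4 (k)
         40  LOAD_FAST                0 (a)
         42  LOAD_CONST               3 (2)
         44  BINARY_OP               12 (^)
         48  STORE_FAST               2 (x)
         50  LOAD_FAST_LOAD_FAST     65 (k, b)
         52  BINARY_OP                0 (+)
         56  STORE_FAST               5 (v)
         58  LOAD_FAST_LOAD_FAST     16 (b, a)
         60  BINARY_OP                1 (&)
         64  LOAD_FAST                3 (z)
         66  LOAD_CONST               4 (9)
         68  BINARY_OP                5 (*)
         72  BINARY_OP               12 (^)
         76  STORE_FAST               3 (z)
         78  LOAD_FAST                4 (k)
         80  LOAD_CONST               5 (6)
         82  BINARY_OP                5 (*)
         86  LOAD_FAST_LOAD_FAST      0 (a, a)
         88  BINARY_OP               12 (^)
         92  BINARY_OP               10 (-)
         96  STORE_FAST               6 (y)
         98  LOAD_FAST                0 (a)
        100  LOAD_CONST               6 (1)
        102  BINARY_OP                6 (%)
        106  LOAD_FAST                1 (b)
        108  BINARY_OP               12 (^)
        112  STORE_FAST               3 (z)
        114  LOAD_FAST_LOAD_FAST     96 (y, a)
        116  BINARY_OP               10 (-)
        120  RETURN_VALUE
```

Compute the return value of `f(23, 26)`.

169

LOAD_CONST → push 7. Stack: [7]
LOAD_FAST b → push 26. Stack: [7, 26]
BINARY_OP - → 7 - 26 = -19. Stack: [-19]
LOAD_FAST a → push 23. Stack: [-19, 23]
LOAD_CONST → push 5. Stack: [-19, 23, 5]
BINARY_OP + → 23 + 5 = 28. Stack: [-19, 28]
BINARY_OP + → -19 + 28 = 9. Stack: [9]
STORE_FAST x → x=9. Stack: []
LOAD_FAST_LOAD_FAST x,x → push 9,9. Stack: [9, 9]
BINARY_OP + → 9 + 9 = 18. Stack: [18]
STORE_FAST z → z=18. Stack: []
LOAD_FAST_LOAD_FAST x,a → push 9,23. Stack: [9, 23]
BINARY_OP + → 9 + 23 = 32. Stack: [32]
STORE_FAST k → k=32. Stack: []
LOAD_FAST a → push 23. Stack: [23]
LOAD_CONST → push 2. Stack: [23, 2]
BINARY_OP ^ → 23 ^ 2 = 21. Stack: [21]
STORE_FAST x → x=21. Stack: []
LOAD_FAST_LOAD_FAST k,b → push 32,26. Stack: [32, 26]
BINARY_OP + → 32 + 26 = 58. Stack: [58]
STORE_FAST v → v=58. Stack: []
LOAD_FAST_LOAD_FAST b,a → push 26,23. Stack: [26, 23]
BINARY_OP & → 26 & 23 = 18. Stack: [18]
LOAD_FAST z → push 18. Stack: [18, 18]
LOAD_CONST → push 9. Stack: [18, 18, 9]
BINARY_OP * → 18 * 9 = 162. Stack: [18, 162]
BINARY_OP ^ → 18 ^ 162 = 176. Stack: [176]
STORE_FAST z → z=176. Stack: []
LOAD_FAST k → push 32. Stack: [32]
LOAD_CONST → push 6. Stack: [32, 6]
BINARY_OP * → 32 * 6 = 192. Stack: [192]
LOAD_FAST_LOAD_FAST a,a → push 23,23. Stack: [192, 23, 23]
BINARY_OP ^ → 23 ^ 23 = 0. Stack: [192, 0]
BINARY_OP - → 192 - 0 = 192. Stack: [192]
STORE_FAST y → y=192. Stack: []
LOAD_FAST a → push 23. Stack: [23]
LOAD_CONST → push 1. Stack: [23, 1]
BINARY_OP % → 23 % 1 = 0. Stack: [0]
LOAD_FAST b → push 26. Stack: [0, 26]
BINARY_OP ^ → 0 ^ 26 = 26. Stack: [26]
STORE_FAST z → z=26. Stack: []
LOAD_FAST_LOAD_FAST y,a → push 192,23. Stack: [192, 23]
BINARY_OP - → 192 - 23 = 169. Stack: [169]
RETURN_VALUE → return 169.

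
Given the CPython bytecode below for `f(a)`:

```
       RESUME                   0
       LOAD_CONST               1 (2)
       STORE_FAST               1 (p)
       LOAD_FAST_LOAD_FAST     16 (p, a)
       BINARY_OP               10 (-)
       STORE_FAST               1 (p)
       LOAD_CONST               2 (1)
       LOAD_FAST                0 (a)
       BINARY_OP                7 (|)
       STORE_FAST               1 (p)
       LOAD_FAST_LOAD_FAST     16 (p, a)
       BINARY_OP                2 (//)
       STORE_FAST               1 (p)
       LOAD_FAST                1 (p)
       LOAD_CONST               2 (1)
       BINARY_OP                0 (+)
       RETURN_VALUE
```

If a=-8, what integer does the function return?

LOAD_CONST → push 2. Stack: [2]
STORE_FAST p → p=2. Stack: []
LOAD_FAST_LOAD_FAST p,a → push 2,-8. Stack: [2, -8]
BINARY_OP - → 2 - -8 = 10. Stack: [10]
STORE_FAST p → p=10. Stack: []
LOAD_CONST → push 1. Stack: [1]
LOAD_FAST a → push -8. Stack: [1, -8]
BINARY_OP | → 1 | -8 = -7. Stack: [-7]
STORE_FAST p → p=-7. Stack: []
LOAD_FAST_LOAD_FAST p,a → push -7,-8. Stack: [-7, -8]
BINARY_OP // → -7 // -8 = 0. Stack: [0]
STORE_FAST p → p=0. Stack: []
LOAD_FAST p → push 0. Stack: [0]
LOAD_CONST → push 1. Stack: [0, 1]
BINARY_OP + → 0 + 1 = 1. Stack: [1]
RETURN_VALUE → return 1.

1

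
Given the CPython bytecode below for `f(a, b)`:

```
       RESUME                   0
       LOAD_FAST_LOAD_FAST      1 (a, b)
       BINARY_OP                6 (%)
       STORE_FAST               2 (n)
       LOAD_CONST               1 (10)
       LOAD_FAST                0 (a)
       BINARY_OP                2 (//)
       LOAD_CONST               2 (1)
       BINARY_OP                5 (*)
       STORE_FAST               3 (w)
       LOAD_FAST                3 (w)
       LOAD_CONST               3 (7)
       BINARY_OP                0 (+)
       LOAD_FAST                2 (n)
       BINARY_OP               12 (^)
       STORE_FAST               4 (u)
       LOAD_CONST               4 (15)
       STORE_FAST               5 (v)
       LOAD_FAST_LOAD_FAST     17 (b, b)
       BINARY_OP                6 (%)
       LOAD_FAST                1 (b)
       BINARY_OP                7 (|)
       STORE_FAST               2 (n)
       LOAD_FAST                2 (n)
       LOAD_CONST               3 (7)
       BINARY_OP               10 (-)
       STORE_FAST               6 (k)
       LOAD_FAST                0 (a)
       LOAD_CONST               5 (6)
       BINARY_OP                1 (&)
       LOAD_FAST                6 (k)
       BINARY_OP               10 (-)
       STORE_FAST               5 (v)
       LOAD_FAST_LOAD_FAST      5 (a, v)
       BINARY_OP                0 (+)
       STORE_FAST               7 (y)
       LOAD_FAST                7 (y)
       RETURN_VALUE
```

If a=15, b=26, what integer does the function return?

LOAD_FAST_LOAD_FAST a,b → push 15,26. Stack: [15, 26]
BINARY_OP % → 15 % 26 = 15. Stack: [15]
STORE_FAST n → n=15. Stack: []
LOAD_CONST → push 10. Stack: [10]
LOAD_FAST a → push 15. Stack: [10, 15]
BINARY_OP // → 10 // 15 = 0. Stack: [0]
LOAD_CONST → push 1. Stack: [0, 1]
BINARY_OP * → 0 * 1 = 0. Stack: [0]
STORE_FAST w → w=0. Stack: []
LOAD_FAST w → push 0. Stack: [0]
LOAD_CONST → push 7. Stack: [0, 7]
BINARY_OP + → 0 + 7 = 7. Stack: [7]
LOAD_FAST n → push 15. Stack: [7, 15]
BINARY_OP ^ → 7 ^ 15 = 8. Stack: [8]
STORE_FAST u → u=8. Stack: []
LOAD_CONST → push 15. Stack: [15]
STORE_FAST v → v=15. Stack: []
LOAD_FAST_LOAD_FAST b,b → push 26,26. Stack: [26, 26]
BINARY_OP % → 26 % 26 = 0. Stack: [0]
LOAD_FAST b → push 26. Stack: [0, 26]
BINARY_OP | → 0 | 26 = 26. Stack: [26]
STORE_FAST n → n=26. Stack: []
LOAD_FAST n → push 26. Stack: [26]
LOAD_CONST → push 7. Stack: [26, 7]
BINARY_OP - → 26 - 7 = 19. Stack: [19]
STORE_FAST k → k=19. Stack: []
LOAD_FAST a → push 15. Stack: [15]
LOAD_CONST → push 6. Stack: [15, 6]
BINARY_OP & → 15 & 6 = 6. Stack: [6]
LOAD_FAST k → push 19. Stack: [6, 19]
BINARY_OP - → 6 - 19 = -13. Stack: [-13]
STORE_FAST v → v=-13. Stack: []
LOAD_FAST_LOAD_FAST a,v → push 15,-13. Stack: [15, -13]
BINARY_OP + → 15 + -13 = 2. Stack: [2]
STORE_FAST y → y=2. Stack: []
LOAD_FAST y → push 2. Stack: [2]
RETURN_VALUE → return 2.

2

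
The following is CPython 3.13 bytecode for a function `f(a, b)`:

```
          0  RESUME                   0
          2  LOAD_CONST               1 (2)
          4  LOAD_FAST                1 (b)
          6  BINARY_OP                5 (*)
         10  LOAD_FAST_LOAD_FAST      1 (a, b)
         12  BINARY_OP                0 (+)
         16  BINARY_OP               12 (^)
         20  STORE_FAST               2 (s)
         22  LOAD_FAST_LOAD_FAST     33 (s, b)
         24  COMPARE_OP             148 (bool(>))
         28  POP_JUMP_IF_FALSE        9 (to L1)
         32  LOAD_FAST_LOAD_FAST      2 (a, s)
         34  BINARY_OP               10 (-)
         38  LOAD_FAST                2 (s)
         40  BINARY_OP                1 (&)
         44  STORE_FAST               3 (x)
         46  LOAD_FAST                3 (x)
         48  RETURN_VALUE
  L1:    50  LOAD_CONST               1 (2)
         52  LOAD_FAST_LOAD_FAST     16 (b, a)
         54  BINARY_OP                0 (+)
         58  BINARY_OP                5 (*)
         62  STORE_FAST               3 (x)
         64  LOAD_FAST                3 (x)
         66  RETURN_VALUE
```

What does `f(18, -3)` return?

LOAD_CONST → push 2. Stack: [2]
LOAD_FAST b → push -3. Stack: [2, -3]
BINARY_OP * → 2 * -3 = -6. Stack: [-6]
LOAD_FAST_LOAD_FAST a,b → push 18,-3. Stack: [-6, 18, -3]
BINARY_OP + → 18 + -3 = 15. Stack: [-6, 15]
BINARY_OP ^ → -6 ^ 15 = -11. Stack: [-11]
STORE_FAST s → s=-11. Stack: []
LOAD_FAST_LOAD_FAST s,b → push -11,-3. Stack: [-11, -3]
COMPARE_OP bool(>) → -11 vs -3 = False. Stack: [False]
POP_JUMP_IF_FALSE → pop False; jump. Stack: []
LOAD_CONST → push 2. Stack: [2]
LOAD_FAST_LOAD_FAST b,a → push -3,18. Stack: [2, -3, 18]
BINARY_OP + → -3 + 18 = 15. Stack: [2, 15]
BINARY_OP * → 2 * 15 = 30. Stack: [30]
STORE_FAST x → x=30. Stack: []
LOAD_FAST x → push 30. Stack: [30]
RETURN_VALUE → return 30.

30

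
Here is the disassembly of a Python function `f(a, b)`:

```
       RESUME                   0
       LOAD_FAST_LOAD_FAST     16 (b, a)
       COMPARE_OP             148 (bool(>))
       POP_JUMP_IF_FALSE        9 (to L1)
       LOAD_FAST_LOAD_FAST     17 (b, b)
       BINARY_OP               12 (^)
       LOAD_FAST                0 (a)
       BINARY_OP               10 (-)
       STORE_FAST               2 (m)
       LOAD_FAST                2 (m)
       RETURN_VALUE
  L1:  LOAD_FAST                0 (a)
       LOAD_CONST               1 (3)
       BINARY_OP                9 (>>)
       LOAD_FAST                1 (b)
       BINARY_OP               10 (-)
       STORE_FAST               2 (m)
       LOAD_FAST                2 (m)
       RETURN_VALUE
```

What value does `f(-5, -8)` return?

7

LOAD_FAST_LOAD_FAST b,a → push -8,-5. Stack: [-8, -5]
COMPARE_OP bool(>) → -8 vs -5 = False. Stack: [False]
POP_JUMP_IF_FALSE → pop False; jump. Stack: []
LOAD_FAST a → push -5. Stack: [-5]
LOAD_CONST → push 3. Stack: [-5, 3]
BINARY_OP >> → -5 >> 3 = -1. Stack: [-1]
LOAD_FAST b → push -8. Stack: [-1, -8]
BINARY_OP - → -1 - -8 = 7. Stack: [7]
STORE_FAST m → m=7. Stack: []
LOAD_FAST m → push 7. Stack: [7]
RETURN_VALUE → return 7.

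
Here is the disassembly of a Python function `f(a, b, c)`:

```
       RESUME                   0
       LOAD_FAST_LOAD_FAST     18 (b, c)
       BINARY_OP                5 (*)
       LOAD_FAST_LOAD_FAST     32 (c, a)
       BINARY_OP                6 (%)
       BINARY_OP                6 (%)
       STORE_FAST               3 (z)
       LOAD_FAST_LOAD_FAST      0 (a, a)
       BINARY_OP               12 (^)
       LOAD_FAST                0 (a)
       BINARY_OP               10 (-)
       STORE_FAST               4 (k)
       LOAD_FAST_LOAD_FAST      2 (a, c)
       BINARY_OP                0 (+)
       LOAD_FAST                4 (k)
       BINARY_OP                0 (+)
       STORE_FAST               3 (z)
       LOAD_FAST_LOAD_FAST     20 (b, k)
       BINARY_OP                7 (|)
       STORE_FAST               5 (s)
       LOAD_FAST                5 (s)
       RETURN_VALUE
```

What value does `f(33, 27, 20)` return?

LOAD_FAST_LOAD_FAST b,c → push 27,20. Stack: [27, 20]
BINARY_OP * → 27 * 20 = 540. Stack: [540]
LOAD_FAST_LOAD_FAST c,a → push 20,33. Stack: [540, 20, 33]
BINARY_OP % → 20 % 33 = 20. Stack: [540, 20]
BINARY_OP % → 540 % 20 = 0. Stack: [0]
STORE_FAST z → z=0. Stack: []
LOAD_FAST_LOAD_FAST a,a → push 33,33. Stack: [33, 33]
BINARY_OP ^ → 33 ^ 33 = 0. Stack: [0]
LOAD_FAST a → push 33. Stack: [0, 33]
BINARY_OP - → 0 - 33 = -33. Stack: [-33]
STORE_FAST k → k=-33. Stack: []
LOAD_FAST_LOAD_FAST a,c → push 33,20. Stack: [33, 20]
BINARY_OP + → 33 + 20 = 53. Stack: [53]
LOAD_FAST k → push -33. Stack: [53, -33]
BINARY_OP + → 53 + -33 = 20. Stack: [20]
STORE_FAST z → z=20. Stack: []
LOAD_FAST_LOAD_FAST b,k → push 27,-33. Stack: [27, -33]
BINARY_OP | → 27 | -33 = -33. Stack: [-33]
STORE_FAST s → s=-33. Stack: []
LOAD_FAST s → push -33. Stack: [-33]
RETURN_VALUE → return -33.

-33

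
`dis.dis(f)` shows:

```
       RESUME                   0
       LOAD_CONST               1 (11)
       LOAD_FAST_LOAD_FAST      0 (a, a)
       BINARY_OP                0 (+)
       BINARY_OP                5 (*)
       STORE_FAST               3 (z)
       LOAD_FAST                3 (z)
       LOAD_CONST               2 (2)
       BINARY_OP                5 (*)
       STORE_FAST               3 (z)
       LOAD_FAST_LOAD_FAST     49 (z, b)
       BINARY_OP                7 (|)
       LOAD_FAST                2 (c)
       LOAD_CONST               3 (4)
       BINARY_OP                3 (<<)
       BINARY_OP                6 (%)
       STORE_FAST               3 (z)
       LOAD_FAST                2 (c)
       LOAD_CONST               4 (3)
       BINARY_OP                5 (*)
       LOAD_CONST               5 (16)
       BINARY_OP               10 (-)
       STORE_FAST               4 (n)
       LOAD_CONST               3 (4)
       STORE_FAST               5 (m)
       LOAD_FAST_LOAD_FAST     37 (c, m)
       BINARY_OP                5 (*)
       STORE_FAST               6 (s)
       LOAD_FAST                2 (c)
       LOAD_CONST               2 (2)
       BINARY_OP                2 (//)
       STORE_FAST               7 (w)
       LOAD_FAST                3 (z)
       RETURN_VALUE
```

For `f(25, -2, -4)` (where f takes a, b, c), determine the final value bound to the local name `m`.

LOAD_CONST → push 11. Stack: [11]
LOAD_FAST_LOAD_FAST a,a → push 25,25. Stack: [11, 25, 25]
BINARY_OP + → 25 + 25 = 50. Stack: [11, 50]
BINARY_OP * → 11 * 50 = 550. Stack: [550]
STORE_FAST z → z=550. Stack: []
LOAD_FAST z → push 550. Stack: [550]
LOAD_CONST → push 2. Stack: [550, 2]
BINARY_OP * → 550 * 2 = 1100. Stack: [1100]
STORE_FAST z → z=1100. Stack: []
LOAD_FAST_LOAD_FAST z,b → push 1100,-2. Stack: [1100, -2]
BINARY_OP | → 1100 | -2 = -2. Stack: [-2]
LOAD_FAST c → push -4. Stack: [-2, -4]
LOAD_CONST → push 4. Stack: [-2, -4, 4]
BINARY_OP << → -4 << 4 = -64. Stack: [-2, -64]
BINARY_OP % → -2 % -64 = -2. Stack: [-2]
STORE_FAST z → z=-2. Stack: []
LOAD_FAST c → push -4. Stack: [-4]
LOAD_CONST → push 3. Stack: [-4, 3]
BINARY_OP * → -4 * 3 = -12. Stack: [-12]
LOAD_CONST → push 16. Stack: [-12, 16]
BINARY_OP - → -12 - 16 = -28. Stack: [-28]
STORE_FAST n → n=-28. Stack: []
LOAD_CONST → push 4. Stack: [4]
STORE_FAST m → m=4. Stack: []
LOAD_FAST_LOAD_FAST c,m → push -4,4. Stack: [-4, 4]
BINARY_OP * → -4 * 4 = -16. Stack: [-16]
STORE_FAST s → s=-16. Stack: []
LOAD_FAST c → push -4. Stack: [-4]
LOAD_CONST → push 2. Stack: [-4, 2]
BINARY_OP // → -4 // 2 = -2. Stack: [-2]
STORE_FAST w → w=-2. Stack: []
LOAD_FAST z → push -2. Stack: [-2]
RETURN_VALUE → return -2.

4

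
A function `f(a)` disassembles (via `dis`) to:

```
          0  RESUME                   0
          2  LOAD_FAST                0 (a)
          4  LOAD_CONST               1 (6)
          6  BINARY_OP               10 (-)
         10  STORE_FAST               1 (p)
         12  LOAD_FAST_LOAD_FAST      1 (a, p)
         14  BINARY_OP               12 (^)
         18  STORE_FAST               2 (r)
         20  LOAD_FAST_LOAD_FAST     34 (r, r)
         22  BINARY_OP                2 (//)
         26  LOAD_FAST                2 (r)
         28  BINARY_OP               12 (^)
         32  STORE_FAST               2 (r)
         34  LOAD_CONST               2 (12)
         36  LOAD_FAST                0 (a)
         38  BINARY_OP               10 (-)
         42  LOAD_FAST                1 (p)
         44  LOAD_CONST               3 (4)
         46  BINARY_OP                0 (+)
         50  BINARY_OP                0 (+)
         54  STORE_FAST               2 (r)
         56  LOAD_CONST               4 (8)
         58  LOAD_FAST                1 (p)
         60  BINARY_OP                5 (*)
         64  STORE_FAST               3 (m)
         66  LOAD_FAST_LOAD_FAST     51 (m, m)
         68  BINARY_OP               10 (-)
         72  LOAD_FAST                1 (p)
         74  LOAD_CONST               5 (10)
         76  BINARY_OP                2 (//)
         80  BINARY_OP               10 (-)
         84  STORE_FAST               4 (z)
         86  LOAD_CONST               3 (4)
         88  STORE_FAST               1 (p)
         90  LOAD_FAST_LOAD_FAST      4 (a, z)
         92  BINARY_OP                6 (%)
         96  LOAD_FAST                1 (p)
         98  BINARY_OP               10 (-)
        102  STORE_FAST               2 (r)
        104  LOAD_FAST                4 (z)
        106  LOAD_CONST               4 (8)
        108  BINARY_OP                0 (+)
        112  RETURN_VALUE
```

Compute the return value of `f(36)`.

LOAD_FAST a → push 36. Stack: [36]
LOAD_CONST → push 6. Stack: [36, 6]
BINARY_OP - → 36 - 6 = 30. Stack: [30]
STORE_FAST p → p=30. Stack: []
LOAD_FAST_LOAD_FAST a,p → push 36,30. Stack: [36, 30]
BINARY_OP ^ → 36 ^ 30 = 58. Stack: [58]
STORE_FAST r → r=58. Stack: []
LOAD_FAST_LOAD_FAST r,r → push 58,58. Stack: [58, 58]
BINARY_OP // → 58 // 58 = 1. Stack: [1]
LOAD_FAST r → push 58. Stack: [1, 58]
BINARY_OP ^ → 1 ^ 58 = 59. Stack: [59]
STORE_FAST r → r=59. Stack: []
LOAD_CONST → push 12. Stack: [12]
LOAD_FAST a → push 36. Stack: [12, 36]
BINARY_OP - → 12 - 36 = -24. Stack: [-24]
LOAD_FAST p → push 30. Stack: [-24, 30]
LOAD_CONST → push 4. Stack: [-24, 30, 4]
BINARY_OP + → 30 + 4 = 34. Stack: [-24, 34]
BINARY_OP + → -24 + 34 = 10. Stack: [10]
STORE_FAST r → r=10. Stack: []
LOAD_CONST → push 8. Stack: [8]
LOAD_FAST p → push 30. Stack: [8, 30]
BINARY_OP * → 8 * 30 = 240. Stack: [240]
STORE_FAST m → m=240. Stack: []
LOAD_FAST_LOAD_FAST m,m → push 240,240. Stack: [240, 240]
BINARY_OP - → 240 - 240 = 0. Stack: [0]
LOAD_FAST p → push 30. Stack: [0, 30]
LOAD_CONST → push 10. Stack: [0, 30, 10]
BINARY_OP // → 30 // 10 = 3. Stack: [0, 3]
BINARY_OP - → 0 - 3 = -3. Stack: [-3]
STORE_FAST z → z=-3. Stack: []
LOAD_CONST → push 4. Stack: [4]
STORE_FAST p → p=4. Stack: []
LOAD_FAST_LOAD_FAST a,z → push 36,-3. Stack: [36, -3]
BINARY_OP % → 36 % -3 = 0. Stack: [0]
LOAD_FAST p → push 4. Stack: [0, 4]
BINARY_OP - → 0 - 4 = -4. Stack: [-4]
STORE_FAST r → r=-4. Stack: []
LOAD_FAST z → push -3. Stack: [-3]
LOAD_CONST → push 8. Stack: [-3, 8]
BINARY_OP + → -3 + 8 = 5. Stack: [5]
RETURN_VALUE → return 5.

5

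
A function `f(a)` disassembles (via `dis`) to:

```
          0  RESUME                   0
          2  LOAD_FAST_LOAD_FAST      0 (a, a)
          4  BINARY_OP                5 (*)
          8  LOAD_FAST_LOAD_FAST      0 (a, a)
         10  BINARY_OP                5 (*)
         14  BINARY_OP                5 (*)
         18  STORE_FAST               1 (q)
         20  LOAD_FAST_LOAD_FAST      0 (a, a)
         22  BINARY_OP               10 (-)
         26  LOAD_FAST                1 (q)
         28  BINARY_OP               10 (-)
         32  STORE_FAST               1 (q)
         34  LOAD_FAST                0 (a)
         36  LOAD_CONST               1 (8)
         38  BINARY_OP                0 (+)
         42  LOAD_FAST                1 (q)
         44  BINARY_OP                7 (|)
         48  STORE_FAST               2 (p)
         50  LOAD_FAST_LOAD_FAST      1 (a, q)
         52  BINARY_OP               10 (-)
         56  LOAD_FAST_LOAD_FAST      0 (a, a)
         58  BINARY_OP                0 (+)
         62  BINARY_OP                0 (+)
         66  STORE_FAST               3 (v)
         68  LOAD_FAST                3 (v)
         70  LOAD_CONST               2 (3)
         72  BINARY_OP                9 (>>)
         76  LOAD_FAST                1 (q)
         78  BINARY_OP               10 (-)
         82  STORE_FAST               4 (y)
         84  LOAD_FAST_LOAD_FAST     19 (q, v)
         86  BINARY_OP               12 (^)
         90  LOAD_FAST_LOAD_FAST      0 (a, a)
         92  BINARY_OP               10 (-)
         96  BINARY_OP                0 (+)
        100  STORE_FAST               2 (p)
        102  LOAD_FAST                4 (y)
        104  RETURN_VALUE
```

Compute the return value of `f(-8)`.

4605

LOAD_FAST_LOAD_FAST a,a → push -8,-8. Stack: [-8, -8]
BINARY_OP * → -8 * -8 = 64. Stack: [64]
LOAD_FAST_LOAD_FAST a,a → push -8,-8. Stack: [64, -8, -8]
BINARY_OP * → -8 * -8 = 64. Stack: [64, 64]
BINARY_OP * → 64 * 64 = 4096. Stack: [4096]
STORE_FAST q → q=4096. Stack: []
LOAD_FAST_LOAD_FAST a,a → push -8,-8. Stack: [-8, -8]
BINARY_OP - → -8 - -8 = 0. Stack: [0]
LOAD_FAST q → push 4096. Stack: [0, 4096]
BINARY_OP - → 0 - 4096 = -4096. Stack: [-4096]
STORE_FAST q → q=-4096. Stack: []
LOAD_FAST a → push -8. Stack: [-8]
LOAD_CONST → push 8. Stack: [-8, 8]
BINARY_OP + → -8 + 8 = 0. Stack: [0]
LOAD_FAST q → push -4096. Stack: [0, -4096]
BINARY_OP | → 0 | -4096 = -4096. Stack: [-4096]
STORE_FAST p → p=-4096. Stack: []
LOAD_FAST_LOAD_FAST a,q → push -8,-4096. Stack: [-8, -4096]
BINARY_OP - → -8 - -4096 = 4088. Stack: [4088]
LOAD_FAST_LOAD_FAST a,a → push -8,-8. Stack: [4088, -8, -8]
BINARY_OP + → -8 + -8 = -16. Stack: [4088, -16]
BINARY_OP + → 4088 + -16 = 4072. Stack: [4072]
STORE_FAST v → v=4072. Stack: []
LOAD_FAST v → push 4072. Stack: [4072]
LOAD_CONST → push 3. Stack: [4072, 3]
BINARY_OP >> → 4072 >> 3 = 509. Stack: [509]
LOAD_FAST q → push -4096. Stack: [509, -4096]
BINARY_OP - → 509 - -4096 = 4605. Stack: [4605]
STORE_FAST y → y=4605. Stack: []
LOAD_FAST_LOAD_FAST q,v → push -4096,4072. Stack: [-4096, 4072]
BINARY_OP ^ → -4096 ^ 4072 = -24. Stack: [-24]
LOAD_FAST_LOAD_FAST a,a → push -8,-8. Stack: [-24, -8, -8]
BINARY_OP - → -8 - -8 = 0. Stack: [-24, 0]
BINARY_OP + → -24 + 0 = -24. Stack: [-24]
STORE_FAST p → p=-24. Stack: []
LOAD_FAST y → push 4605. Stack: [4605]
RETURN_VALUE → return 4605.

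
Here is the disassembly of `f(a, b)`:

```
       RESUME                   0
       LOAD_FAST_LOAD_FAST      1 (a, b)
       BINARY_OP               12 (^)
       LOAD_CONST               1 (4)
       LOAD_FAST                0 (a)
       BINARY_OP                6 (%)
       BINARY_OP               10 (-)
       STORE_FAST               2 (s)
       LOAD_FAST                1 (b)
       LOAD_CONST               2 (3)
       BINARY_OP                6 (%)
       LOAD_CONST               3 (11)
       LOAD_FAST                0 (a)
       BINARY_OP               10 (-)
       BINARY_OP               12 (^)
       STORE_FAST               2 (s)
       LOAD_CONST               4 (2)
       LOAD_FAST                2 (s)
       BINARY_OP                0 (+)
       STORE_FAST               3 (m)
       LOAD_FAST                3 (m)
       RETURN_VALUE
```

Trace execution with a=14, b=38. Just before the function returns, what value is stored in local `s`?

LOAD_FAST_LOAD_FAST a,b → push 14,38. Stack: [14, 38]
BINARY_OP ^ → 14 ^ 38 = 40. Stack: [40]
LOAD_CONST → push 4. Stack: [40, 4]
LOAD_FAST a → push 14. Stack: [40, 4, 14]
BINARY_OP % → 4 % 14 = 4. Stack: [40, 4]
BINARY_OP - → 40 - 4 = 36. Stack: [36]
STORE_FAST s → s=36. Stack: []
LOAD_FAST b → push 38. Stack: [38]
LOAD_CONST → push 3. Stack: [38, 3]
BINARY_OP % → 38 % 3 = 2. Stack: [2]
LOAD_CONST → push 11. Stack: [2, 11]
LOAD_FAST a → push 14. Stack: [2, 11, 14]
BINARY_OP - → 11 - 14 = -3. Stack: [2, -3]
BINARY_OP ^ → 2 ^ -3 = -1. Stack: [-1]
STORE_FAST s → s=-1. Stack: []
LOAD_CONST → push 2. Stack: [2]
LOAD_FAST s → push -1. Stack: [2, -1]
BINARY_OP + → 2 + -1 = 1. Stack: [1]
STORE_FAST m → m=1. Stack: []
LOAD_FAST m → push 1. Stack: [1]
RETURN_VALUE → return 1.

-1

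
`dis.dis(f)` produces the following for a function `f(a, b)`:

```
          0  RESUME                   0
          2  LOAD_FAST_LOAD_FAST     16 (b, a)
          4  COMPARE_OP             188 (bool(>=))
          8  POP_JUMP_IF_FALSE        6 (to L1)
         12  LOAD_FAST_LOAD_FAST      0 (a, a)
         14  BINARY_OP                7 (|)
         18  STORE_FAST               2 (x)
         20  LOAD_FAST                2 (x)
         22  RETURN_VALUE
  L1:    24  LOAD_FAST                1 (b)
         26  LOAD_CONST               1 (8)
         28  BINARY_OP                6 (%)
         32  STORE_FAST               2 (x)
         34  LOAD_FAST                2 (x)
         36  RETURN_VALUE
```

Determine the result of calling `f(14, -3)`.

5

LOAD_FAST_LOAD_FAST b,a → push -3,14. Stack: [-3, 14]
COMPARE_OP bool(>=) → -3 vs 14 = False. Stack: [False]
POP_JUMP_IF_FALSE → pop False; jump. Stack: []
LOAD_FAST b → push -3. Stack: [-3]
LOAD_CONST → push 8. Stack: [-3, 8]
BINARY_OP % → -3 % 8 = 5. Stack: [5]
STORE_FAST x → x=5. Stack: []
LOAD_FAST x → push 5. Stack: [5]
RETURN_VALUE → return 5.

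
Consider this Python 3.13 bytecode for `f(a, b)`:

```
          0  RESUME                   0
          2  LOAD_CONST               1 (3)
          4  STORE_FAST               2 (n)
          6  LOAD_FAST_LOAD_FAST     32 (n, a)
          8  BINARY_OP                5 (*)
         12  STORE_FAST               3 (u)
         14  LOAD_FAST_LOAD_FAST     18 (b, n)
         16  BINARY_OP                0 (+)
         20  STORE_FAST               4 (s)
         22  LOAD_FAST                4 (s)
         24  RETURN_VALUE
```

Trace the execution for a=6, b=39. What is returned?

42

LOAD_CONST → push 3. Stack: [3]
STORE_FAST n → n=3. Stack: []
LOAD_FAST_LOAD_FAST n,a → push 3,6. Stack: [3, 6]
BINARY_OP * → 3 * 6 = 18. Stack: [18]
STORE_FAST u → u=18. Stack: []
LOAD_FAST_LOAD_FAST b,n → push 39,3. Stack: [39, 3]
BINARY_OP + → 39 + 3 = 42. Stack: [42]
STORE_FAST s → s=42. Stack: []
LOAD_FAST s → push 42. Stack: [42]
RETURN_VALUE → return 42.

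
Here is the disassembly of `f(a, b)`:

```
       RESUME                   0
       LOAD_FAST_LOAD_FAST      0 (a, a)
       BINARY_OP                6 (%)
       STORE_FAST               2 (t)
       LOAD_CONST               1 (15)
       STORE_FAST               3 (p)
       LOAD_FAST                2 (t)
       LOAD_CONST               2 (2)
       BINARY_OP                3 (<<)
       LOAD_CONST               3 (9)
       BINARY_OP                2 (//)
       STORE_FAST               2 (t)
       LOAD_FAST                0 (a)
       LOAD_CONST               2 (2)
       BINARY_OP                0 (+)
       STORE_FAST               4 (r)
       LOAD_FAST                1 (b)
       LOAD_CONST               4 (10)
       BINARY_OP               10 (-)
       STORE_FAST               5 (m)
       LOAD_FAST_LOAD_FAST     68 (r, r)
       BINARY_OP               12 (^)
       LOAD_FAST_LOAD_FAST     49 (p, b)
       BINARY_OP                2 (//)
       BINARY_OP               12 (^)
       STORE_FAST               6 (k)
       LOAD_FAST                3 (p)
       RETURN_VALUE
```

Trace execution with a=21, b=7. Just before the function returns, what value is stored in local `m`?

-3

LOAD_FAST_LOAD_FAST a,a → push 21,21. Stack: [21, 21]
BINARY_OP % → 21 % 21 = 0. Stack: [0]
STORE_FAST t → t=0. Stack: []
LOAD_CONST → push 15. Stack: [15]
STORE_FAST p → p=15. Stack: []
LOAD_FAST t → push 0. Stack: [0]
LOAD_CONST → push 2. Stack: [0, 2]
BINARY_OP << → 0 << 2 = 0. Stack: [0]
LOAD_CONST → push 9. Stack: [0, 9]
BINARY_OP // → 0 // 9 = 0. Stack: [0]
STORE_FAST t → t=0. Stack: []
LOAD_FAST a → push 21. Stack: [21]
LOAD_CONST → push 2. Stack: [21, 2]
BINARY_OP + → 21 + 2 = 23. Stack: [23]
STORE_FAST r → r=23. Stack: []
LOAD_FAST b → push 7. Stack: [7]
LOAD_CONST → push 10. Stack: [7, 10]
BINARY_OP - → 7 - 10 = -3. Stack: [-3]
STORE_FAST m → m=-3. Stack: []
LOAD_FAST_LOAD_FAST r,r → push 23,23. Stack: [23, 23]
BINARY_OP ^ → 23 ^ 23 = 0. Stack: [0]
LOAD_FAST_LOAD_FAST p,b → push 15,7. Stack: [0, 15, 7]
BINARY_OP // → 15 // 7 = 2. Stack: [0, 2]
BINARY_OP ^ → 0 ^ 2 = 2. Stack: [2]
STORE_FAST k → k=2. Stack: []
LOAD_FAST p → push 15. Stack: [15]
RETURN_VALUE → return 15.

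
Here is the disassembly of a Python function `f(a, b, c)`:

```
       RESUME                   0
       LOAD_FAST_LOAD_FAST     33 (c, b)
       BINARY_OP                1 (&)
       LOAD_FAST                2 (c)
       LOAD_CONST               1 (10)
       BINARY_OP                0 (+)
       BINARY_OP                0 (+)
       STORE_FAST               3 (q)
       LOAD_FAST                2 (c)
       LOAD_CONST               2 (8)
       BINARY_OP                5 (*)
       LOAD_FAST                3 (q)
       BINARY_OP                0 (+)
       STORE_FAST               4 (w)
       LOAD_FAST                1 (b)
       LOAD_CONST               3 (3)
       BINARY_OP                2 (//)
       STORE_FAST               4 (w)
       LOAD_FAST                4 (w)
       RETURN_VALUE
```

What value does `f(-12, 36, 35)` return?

12

LOAD_FAST_LOAD_FAST c,b → push 35,36. Stack: [35, 36]
BINARY_OP & → 35 & 36 = 32. Stack: [32]
LOAD_FAST c → push 35. Stack: [32, 35]
LOAD_CONST → push 10. Stack: [32, 35, 10]
BINARY_OP + → 35 + 10 = 45. Stack: [32, 45]
BINARY_OP + → 32 + 45 = 77. Stack: [77]
STORE_FAST q → q=77. Stack: []
LOAD_FAST c → push 35. Stack: [35]
LOAD_CONST → push 8. Stack: [35, 8]
BINARY_OP * → 35 * 8 = 280. Stack: [280]
LOAD_FAST q → push 77. Stack: [280, 77]
BINARY_OP + → 280 + 77 = 357. Stack: [357]
STORE_FAST w → w=357. Stack: []
LOAD_FAST b → push 36. Stack: [36]
LOAD_CONST → push 3. Stack: [36, 3]
BINARY_OP // → 36 // 3 = 12. Stack: [12]
STORE_FAST w → w=12. Stack: []
LOAD_FAST w → push 12. Stack: [12]
RETURN_VALUE → return 12.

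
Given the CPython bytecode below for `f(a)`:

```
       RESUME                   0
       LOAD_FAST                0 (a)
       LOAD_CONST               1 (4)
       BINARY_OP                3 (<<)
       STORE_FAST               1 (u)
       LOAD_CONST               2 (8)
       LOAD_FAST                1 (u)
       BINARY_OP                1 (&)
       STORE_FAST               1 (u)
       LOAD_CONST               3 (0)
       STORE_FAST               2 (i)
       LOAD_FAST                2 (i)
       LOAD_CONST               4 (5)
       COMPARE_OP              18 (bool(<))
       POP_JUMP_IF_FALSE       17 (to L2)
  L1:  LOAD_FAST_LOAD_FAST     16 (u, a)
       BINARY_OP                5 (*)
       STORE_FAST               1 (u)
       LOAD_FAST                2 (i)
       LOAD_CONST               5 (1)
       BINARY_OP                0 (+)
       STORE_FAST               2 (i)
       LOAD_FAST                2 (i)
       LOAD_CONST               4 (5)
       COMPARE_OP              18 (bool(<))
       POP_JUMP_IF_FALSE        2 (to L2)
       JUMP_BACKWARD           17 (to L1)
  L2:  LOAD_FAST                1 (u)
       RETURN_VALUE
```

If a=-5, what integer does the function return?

LOAD_FAST a → push -5
LOAD_CONST → push 4
BINARY_OP << → -5 << 4 = -80
STORE_FAST u → u=-80
LOAD_CONST → push 8
LOAD_FAST u → push -80
BINARY_OP & → 8 & -80 = 0
STORE_FAST u → u=0
LOAD_CONST → push 0
STORE_FAST i → i=0
LOAD_FAST i → push 0
LOAD_CONST → push 5
COMPARE_OP bool(<) → 0 vs 5 = True
POP_JUMP_IF_FALSE → pop True; no jump
LOAD_FAST_LOAD_FAST u,a → push 0,-5
BINARY_OP * → 0 * -5 = 0
STORE_FAST u → u=0
LOAD_FAST i → push 0
LOAD_CONST → push 1
BINARY_OP + → 0 + 1 = 1
STORE_FAST i → i=1
LOAD_FAST i → push 1
LOAD_CONST → push 5
COMPARE_OP bool(<) → 1 vs 5 = True
POP_JUMP_IF_FALSE → pop True; no jump
LOAD_FAST_LOAD_FAST u,a → push 0,-5
BINARY_OP * → 0 * -5 = 0
STORE_FAST u → u=0
LOAD_FAST i → push 1
LOAD_CONST → push 1
BINARY_OP + → 1 + 1 = 2
STORE_FAST i → i=2
LOAD_FAST i → push 2
LOAD_CONST → push 5
COMPARE_OP bool(<) → 2 vs 5 = True
POP_JUMP_IF_FALSE → pop True; no jump
LOAD_FAST_LOAD_FAST u,a → push 0,-5
BINARY_OP * → 0 * -5 = 0
STORE_FAST u → u=0
LOAD_FAST i → push 2
LOAD_CONST → push 1
BINARY_OP + → 2 + 1 = 3
STORE_FAST i → i=3
LOAD_FAST i → push 3
LOAD_CONST → push 5
COMPARE_OP bool(<) → 3 vs 5 = True
POP_JUMP_IF_FALSE → pop True; no jump
LOAD_FAST_LOAD_FAST u,a → push 0,-5
BINARY_OP * → 0 * -5 = 0
STORE_FAST u → u=0
LOAD_FAST i → push 3
LOAD_CONST → push 1
BINARY_OP + → 3 + 1 = 4
STORE_FAST i → i=4
LOAD_FAST i → push 4
LOAD_CONST → push 5
COMPARE_OP bool(<) → 4 vs 5 = True
POP_JUMP_IF_FALSE → pop True; no jump
LOAD_FAST_LOAD_FAST u,a → push 0,-5
BINARY_OP * → 0 * -5 = 0
STORE_FAST u → u=0
LOAD_FAST i → push 4
LOAD_CONST → push 1
BINARY_OP + → 4 + 1 = 5
STORE_FAST i → i=5
LOAD_FAST i → push 5
LOAD_CONST → push 5
COMPARE_OP bool(<) → 5 vs 5 = False
POP_JUMP_IF_FALSE → pop False; jump
LOAD_FAST u → push 0
RETURN_VALUE → return 0.

0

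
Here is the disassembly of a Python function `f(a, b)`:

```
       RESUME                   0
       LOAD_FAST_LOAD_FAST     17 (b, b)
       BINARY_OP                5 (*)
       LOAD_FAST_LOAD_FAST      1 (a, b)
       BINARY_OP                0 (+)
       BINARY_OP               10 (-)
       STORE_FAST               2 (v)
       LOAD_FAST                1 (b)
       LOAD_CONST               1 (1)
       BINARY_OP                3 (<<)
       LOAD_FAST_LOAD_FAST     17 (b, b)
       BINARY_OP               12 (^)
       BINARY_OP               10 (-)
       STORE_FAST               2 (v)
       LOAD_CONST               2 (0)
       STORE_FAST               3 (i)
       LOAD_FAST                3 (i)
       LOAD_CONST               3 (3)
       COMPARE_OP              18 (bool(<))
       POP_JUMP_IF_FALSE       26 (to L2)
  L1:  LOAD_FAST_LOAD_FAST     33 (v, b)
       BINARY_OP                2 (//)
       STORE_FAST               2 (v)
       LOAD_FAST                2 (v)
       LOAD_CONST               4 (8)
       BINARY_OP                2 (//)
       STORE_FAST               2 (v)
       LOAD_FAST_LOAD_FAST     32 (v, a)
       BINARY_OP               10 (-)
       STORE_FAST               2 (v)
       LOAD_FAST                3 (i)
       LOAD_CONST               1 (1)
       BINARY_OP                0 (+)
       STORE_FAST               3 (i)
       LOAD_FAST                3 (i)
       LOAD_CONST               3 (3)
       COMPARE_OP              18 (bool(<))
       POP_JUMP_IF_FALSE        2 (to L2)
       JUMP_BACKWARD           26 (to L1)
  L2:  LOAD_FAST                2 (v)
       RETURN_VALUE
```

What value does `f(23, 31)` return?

-24

LOAD_FAST_LOAD_FAST b,b → push 31,31
BINARY_OP * → 31 * 31 = 961
LOAD_FAST_LOAD_FAST a,b → push 23,31
BINARY_OP + → 23 + 31 = 54
BINARY_OP - → 961 - 54 = 907
STORE_FAST v → v=907
LOAD_FAST b → push 31
LOAD_CONST → push 1
BINARY_OP << → 31 << 1 = 62
LOAD_FAST_LOAD_FAST b,b → push 31,31
BINARY_OP ^ → 31 ^ 31 = 0
BINARY_OP - → 62 - 0 = 62
STORE_FAST v → v=62
LOAD_CONST → push 0
STORE_FAST i → i=0
LOAD_FAST i → push 0
LOAD_CONST → push 3
COMPARE_OP bool(<) → 0 vs 3 = True
POP_JUMP_IF_FALSE → pop True; no jump
LOAD_FAST_LOAD_FAST v,b → push 62,31
BINARY_OP // → 62 // 31 = 2
STORE_FAST v → v=2
LOAD_FAST v → push 2
LOAD_CONST → push 8
BINARY_OP // → 2 // 8 = 0
STORE_FAST v → v=0
LOAD_FAST_LOAD_FAST v,a → push 0,23
BINARY_OP - → 0 - 23 = -23
STORE_FAST v → v=-23
LOAD_FAST i → push 0
LOAD_CONST → push 1
BINARY_OP + → 0 + 1 = 1
STORE_FAST i → i=1
LOAD_FAST i → push 1
LOAD_CONST → push 3
COMPARE_OP bool(<) → 1 vs 3 = True
POP_JUMP_IF_FALSE → pop True; no jump
LOAD_FAST_LOAD_FAST v,b → push -23,31
BINARY_OP // → -23 // 31 = -1
STORE_FAST v → v=-1
LOAD_FAST v → push -1
LOAD_CONST → push 8
BINARY_OP // → -1 // 8 = -1
STORE_FAST v → v=-1
LOAD_FAST_LOAD_FAST v,a → push -1,23
BINARY_OP - → -1 - 23 = -24
STORE_FAST v → v=-24
LOAD_FAST i → push 1
LOAD_CONST → push 1
BINARY_OP + → 1 + 1 = 2
STORE_FAST i → i=2
LOAD_FAST i → push 2
LOAD_CONST → push 3
COMPARE_OP bool(<) → 2 vs 3 = True
POP_JUMP_IF_FALSE → pop True; no jump
LOAD_FAST_LOAD_FAST v,b → push -24,31
BINARY_OP // → -24 // 31 = -1
STORE_FAST v → v=-1
LOAD_FAST v → push -1
LOAD_CONST → push 8
BINARY_OP // → -1 // 8 = -1
STORE_FAST v → v=-1
LOAD_FAST_LOAD_FAST v,a → push -1,23
BINARY_OP - → -1 - 23 = -24
STORE_FAST v → v=-24
LOAD_FAST i → push 2
LOAD_CONST → push 1
BINARY_OP + → 2 + 1 = 3
STORE_FAST i → i=3
LOAD_FAST i → push 3
LOAD_CONST → push 3
COMPARE_OP bool(<) → 3 vs 3 = False
POP_JUMP_IF_FALSE → pop False; jump
LOAD_FAST v → push -24
RETURN_VALUE → return -24.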